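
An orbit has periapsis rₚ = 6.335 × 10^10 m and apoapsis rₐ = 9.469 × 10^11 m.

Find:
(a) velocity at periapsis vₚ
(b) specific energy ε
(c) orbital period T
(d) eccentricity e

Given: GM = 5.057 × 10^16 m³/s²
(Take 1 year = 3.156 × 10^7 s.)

(a) With a = (rₚ + rₐ)/2 = 5.05125e+11 m, vₚ = √(GM (2/rₚ − 1/a)) = √(5.057e+16 · (2/6.335e+10 − 1/5.05125e+11)) m/s ≈ 1223 m/s
(b) With a = (rₚ + rₐ)/2 = 5.05125e+11 m, ε = −GM/(2a) = −5.057e+16/(2 · 5.05125e+11) J/kg ≈ -5.006e+04 J/kg
(c) With a = (rₚ + rₐ)/2 = 5.05125e+11 m, T = 2π √(a³/GM) = 2π √((5.05125e+11)³/5.057e+16) s ≈ 1.003e+10 s
(d) e = (rₐ − rₚ)/(rₐ + rₚ) = (9.469e+11 − 6.335e+10)/(9.469e+11 + 6.335e+10) ≈ 0.8746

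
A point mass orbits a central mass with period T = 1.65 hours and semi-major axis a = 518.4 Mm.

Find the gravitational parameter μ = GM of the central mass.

Convert to SI: T = 1.65 hours = 5940 s; a = 518.4 Mm = 5.184e+08 m.
GM = 4π² · a³ / T².
GM = 4π² · (5.184e+08)³ / (5940)² m³/s² ≈ 1.559e+20 m³/s² = 1.559 × 10^20 m³/s².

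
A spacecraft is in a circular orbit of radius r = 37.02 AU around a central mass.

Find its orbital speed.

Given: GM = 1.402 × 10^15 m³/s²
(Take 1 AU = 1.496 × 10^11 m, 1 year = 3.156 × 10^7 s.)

Convert to SI: r = 37.02 AU = 5.53819e+12 m.
For a circular orbit, gravity supplies the centripetal force, so v = √(GM / r).
v = √(1.402e+15 / 5.53819e+12) m/s ≈ 15.91 m/s = 0.003357 AU/year.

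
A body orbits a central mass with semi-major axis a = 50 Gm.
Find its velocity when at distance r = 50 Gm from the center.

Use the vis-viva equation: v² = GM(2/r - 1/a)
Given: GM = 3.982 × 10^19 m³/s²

Convert to SI: a = 50 Gm = 5e+10 m; r = 50 Gm = 5e+10 m.
Vis-viva: v = √(GM · (2/r − 1/a)).
2/r − 1/a = 2/5e+10 − 1/5e+10 = 2e-11 m⁻¹.
v = √(3.982e+19 · 2e-11) m/s ≈ 2.822e+04 m/s = 28.22 km/s.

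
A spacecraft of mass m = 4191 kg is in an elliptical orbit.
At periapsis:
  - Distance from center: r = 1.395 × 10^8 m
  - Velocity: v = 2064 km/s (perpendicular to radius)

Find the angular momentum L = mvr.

Convert to SI: v = 2064 km/s = 2.064e+06 m/s.
Since v is perpendicular to r, L = m · v · r.
L = 4191 · 2.064e+06 · 1.395e+08 kg·m²/s ≈ 1.207e+18 kg·m²/s.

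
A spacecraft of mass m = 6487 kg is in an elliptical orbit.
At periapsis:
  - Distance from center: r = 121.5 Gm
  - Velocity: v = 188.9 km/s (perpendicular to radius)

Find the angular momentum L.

Convert to SI: r = 121.5 Gm = 1.215e+11 m; v = 188.9 km/s = 188900 m/s.
Since v is perpendicular to r, L = m · v · r.
L = 6487 · 188900 · 1.215e+11 kg·m²/s ≈ 1.489e+20 kg·m²/s.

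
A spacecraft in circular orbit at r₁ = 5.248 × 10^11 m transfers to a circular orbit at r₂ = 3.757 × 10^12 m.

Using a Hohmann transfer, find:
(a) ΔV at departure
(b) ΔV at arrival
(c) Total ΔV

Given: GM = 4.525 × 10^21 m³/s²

Transfer semi-major axis: a_t = (r₁ + r₂)/2 = (5.248e+11 + 3.757e+12)/2 = 2.1409e+12 m.
Circular speeds: v₁ = √(GM/r₁) = 92856.5 m/s, v₂ = √(GM/r₂) = 34704.7 m/s.
Transfer speeds (vis-viva v² = GM(2/r − 1/a_t)): v₁ᵗ = 123008 m/s, v₂ᵗ = 17182.5 m/s.
(a) ΔV₁ = |v₁ᵗ − v₁| ≈ 3.015e+04 m/s = 30.15 km/s.
(b) ΔV₂ = |v₂ − v₂ᵗ| ≈ 1.752e+04 m/s = 17.52 km/s.
(c) ΔV_total = ΔV₁ + ΔV₂ ≈ 4.767e+04 m/s = 47.67 km/s.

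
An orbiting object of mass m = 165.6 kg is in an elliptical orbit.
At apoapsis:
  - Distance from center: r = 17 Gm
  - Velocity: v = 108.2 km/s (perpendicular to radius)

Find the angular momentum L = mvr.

Convert to SI: r = 17 Gm = 1.7e+10 m; v = 108.2 km/s = 108200 m/s.
Since v is perpendicular to r, L = m · v · r.
L = 165.6 · 108200 · 1.7e+10 kg·m²/s ≈ 3.046e+17 kg·m²/s.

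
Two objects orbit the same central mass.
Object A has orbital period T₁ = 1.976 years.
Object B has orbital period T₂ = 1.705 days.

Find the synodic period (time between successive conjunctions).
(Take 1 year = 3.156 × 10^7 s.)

Convert to SI: T₁ = 1.976 years = 6.23626e+07 s; T₂ = 1.705 days = 147312 s.
T_syn = |T₁ · T₂ / (T₁ − T₂)|.
T_syn = |6.23626e+07 · 147312 / (6.23626e+07 − 147312)| s ≈ 1.477e+05 s = 1.709 days.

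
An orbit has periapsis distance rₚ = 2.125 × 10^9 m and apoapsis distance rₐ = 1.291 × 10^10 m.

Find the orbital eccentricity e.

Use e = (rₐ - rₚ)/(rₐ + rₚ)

e = (rₐ − rₚ) / (rₐ + rₚ).
e = (1.291e+10 − 2.125e+09) / (1.291e+10 + 2.125e+09) = 1.0785e+10 / 1.5035e+10 ≈ 0.7173.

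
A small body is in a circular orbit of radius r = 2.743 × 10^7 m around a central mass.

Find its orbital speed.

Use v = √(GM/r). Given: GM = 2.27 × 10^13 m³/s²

For a circular orbit, gravity supplies the centripetal force, so v = √(GM / r).
v = √(2.27e+13 / 2.743e+07) m/s ≈ 909.7 m/s = 909.7 m/s.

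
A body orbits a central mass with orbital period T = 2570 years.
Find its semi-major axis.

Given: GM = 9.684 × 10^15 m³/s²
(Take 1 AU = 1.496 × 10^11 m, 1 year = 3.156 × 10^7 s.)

Convert to SI: T = 2570 years = 8.11092e+10 s.
Invert Kepler's third law: a = (GM · T² / (4π²))^(1/3).
Substituting T = 8.11092e+10 s and GM = 9.684e+15 m³/s²:
a = (9.684e+15 · (8.11092e+10)² / (4π²))^(1/3) m
a ≈ 1.173e+12 m = 7.841 AU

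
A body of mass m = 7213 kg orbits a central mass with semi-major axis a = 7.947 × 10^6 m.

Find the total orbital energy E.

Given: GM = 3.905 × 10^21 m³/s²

E = −GMm / (2a).
E = −3.905e+21 · 7213 / (2 · 7.947e+06) J ≈ -1.772e+18 J = -1.772 EJ.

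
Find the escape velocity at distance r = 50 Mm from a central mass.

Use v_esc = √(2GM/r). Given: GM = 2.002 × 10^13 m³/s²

Convert to SI: r = 50 Mm = 5e+07 m.
Escape velocity comes from setting total energy to zero: ½v² − GM/r = 0 ⇒ v_esc = √(2GM / r).
v_esc = √(2 · 2.002e+13 / 5e+07) m/s ≈ 894.9 m/s = 894.9 m/s.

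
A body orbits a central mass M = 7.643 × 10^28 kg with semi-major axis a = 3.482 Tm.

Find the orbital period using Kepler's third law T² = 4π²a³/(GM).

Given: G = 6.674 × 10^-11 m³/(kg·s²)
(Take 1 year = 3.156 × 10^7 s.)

Convert to SI: a = 3.482 Tm = 3.482e+12 m.
GM = G · M = 6.674e-11 · 7.643e+28 = 5.10094e+18 m³/s².
Kepler's third law: T = 2π √(a³ / GM).
Substituting a = 3.482e+12 m and GM = 5.10094e+18 m³/s²:
T = 2π √((3.482e+12)³ / 5.10094e+18) s
T ≈ 1.808e+10 s = 572.7 years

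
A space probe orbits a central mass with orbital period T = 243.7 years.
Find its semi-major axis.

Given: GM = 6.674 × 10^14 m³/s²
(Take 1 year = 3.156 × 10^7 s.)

Convert to SI: T = 243.7 years = 7.69117e+09 s.
Invert Kepler's third law: a = (GM · T² / (4π²))^(1/3).
Substituting T = 7.69117e+09 s and GM = 6.674e+14 m³/s²:
a = (6.674e+14 · (7.69117e+09)² / (4π²))^(1/3) m
a ≈ 1e+11 m = 100 Gm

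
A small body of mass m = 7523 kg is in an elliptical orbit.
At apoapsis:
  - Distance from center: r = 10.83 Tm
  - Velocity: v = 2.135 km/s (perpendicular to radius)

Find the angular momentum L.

Convert to SI: r = 10.83 Tm = 1.083e+13 m; v = 2.135 km/s = 2135 m/s.
Since v is perpendicular to r, L = m · v · r.
L = 7523 · 2135 · 1.083e+13 kg·m²/s ≈ 1.739e+20 kg·m²/s.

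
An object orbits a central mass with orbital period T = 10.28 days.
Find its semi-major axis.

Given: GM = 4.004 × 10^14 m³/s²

Convert to SI: T = 10.28 days = 888192 s.
Invert Kepler's third law: a = (GM · T² / (4π²))^(1/3).
Substituting T = 888192 s and GM = 4.004e+14 m³/s²:
a = (4.004e+14 · (888192)² / (4π²))^(1/3) m
a ≈ 2e+08 m = 200 Mm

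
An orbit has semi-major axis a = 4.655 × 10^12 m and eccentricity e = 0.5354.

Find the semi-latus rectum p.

p = a (1 − e²).
p = 4.655e+12 · (1 − (0.5354)²) = 4.655e+12 · 0.713347 ≈ 3.321e+12 m = 3.321 × 10^12 m.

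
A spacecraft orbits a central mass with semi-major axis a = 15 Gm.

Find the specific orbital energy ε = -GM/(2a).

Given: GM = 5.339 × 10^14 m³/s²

Convert to SI: a = 15 Gm = 1.5e+10 m.
ε = −GM / (2a).
ε = −5.339e+14 / (2 · 1.5e+10) J/kg ≈ -1.78e+04 J/kg = -17.8 kJ/kg.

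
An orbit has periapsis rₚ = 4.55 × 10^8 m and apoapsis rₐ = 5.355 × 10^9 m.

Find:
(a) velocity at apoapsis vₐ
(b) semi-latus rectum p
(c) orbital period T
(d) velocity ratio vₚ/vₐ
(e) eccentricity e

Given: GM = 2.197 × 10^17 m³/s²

(a) With a = (rₚ + rₐ)/2 = 2.905e+09 m, vₐ = √(GM (2/rₐ − 1/a)) = √(2.197e+17 · (2/5.355e+09 − 1/2.905e+09)) m/s ≈ 2535 m/s
(b) From a = (rₚ + rₐ)/2 = 2.905e+09 m and e = (rₐ − rₚ)/(rₐ + rₚ) = 0.843373, p = a(1 − e²) = 2.905e+09 · (1 − (0.843373)²) ≈ 8.387e+08 m
(c) With a = (rₚ + rₐ)/2 = 2.905e+09 m, T = 2π √(a³/GM) = 2π √((2.905e+09)³/2.197e+17) s ≈ 2.099e+06 s
(d) Conservation of angular momentum (rₚvₚ = rₐvₐ) gives vₚ/vₐ = rₐ/rₚ = 5.355e+09/4.55e+08 ≈ 11.77
(e) e = (rₐ − rₚ)/(rₐ + rₚ) = (5.355e+09 − 4.55e+08)/(5.355e+09 + 4.55e+08) ≈ 0.8434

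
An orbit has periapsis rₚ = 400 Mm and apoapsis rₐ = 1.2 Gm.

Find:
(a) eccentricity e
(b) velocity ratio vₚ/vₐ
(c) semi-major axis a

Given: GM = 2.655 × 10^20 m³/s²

Convert to SI: rₚ = 400 Mm = 4e+08 m; rₐ = 1.2 Gm = 1.2e+09 m.
(a) e = (rₐ − rₚ)/(rₐ + rₚ) = (1.2e+09 − 4e+08)/(1.2e+09 + 4e+08) ≈ 0.5
(b) Conservation of angular momentum (rₚvₚ = rₐvₐ) gives vₚ/vₐ = rₐ/rₚ = 1.2e+09/4e+08 ≈ 3
(c) a = (rₚ + rₐ)/2 = (4e+08 + 1.2e+09)/2 ≈ 8e+08 m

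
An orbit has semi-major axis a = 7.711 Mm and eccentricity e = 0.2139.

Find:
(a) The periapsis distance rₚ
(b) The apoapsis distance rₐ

Convert to SI: a = 7.711 Mm = 7.711e+06 m.
(a) rₚ = a(1 − e) = 7.711e+06 · (1 − 0.2139) = 7.711e+06 · 0.7861 ≈ 6.062e+06 m = 6.062 Mm.
(b) rₐ = a(1 + e) = 7.711e+06 · (1 + 0.2139) = 7.711e+06 · 1.2139 ≈ 9.36e+06 m = 9.36 Mm.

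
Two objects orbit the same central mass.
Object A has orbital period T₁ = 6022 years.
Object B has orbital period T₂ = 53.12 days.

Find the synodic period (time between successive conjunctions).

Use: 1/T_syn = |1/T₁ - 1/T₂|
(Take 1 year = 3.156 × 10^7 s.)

Convert to SI: T₁ = 6022 years = 1.90054e+11 s; T₂ = 53.12 days = 4.58957e+06 s.
T_syn = |T₁ · T₂ / (T₁ − T₂)|.
T_syn = |1.90054e+11 · 4.58957e+06 / (1.90054e+11 − 4.58957e+06)| s ≈ 4.59e+06 s = 53.12 days.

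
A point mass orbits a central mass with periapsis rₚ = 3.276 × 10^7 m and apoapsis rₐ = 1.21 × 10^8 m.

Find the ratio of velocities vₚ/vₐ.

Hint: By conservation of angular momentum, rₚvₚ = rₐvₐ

Conservation of angular momentum gives rₚvₚ = rₐvₐ, so vₚ/vₐ = rₐ/rₚ.
vₚ/vₐ = 1.21e+08 / 3.276e+07 ≈ 3.694.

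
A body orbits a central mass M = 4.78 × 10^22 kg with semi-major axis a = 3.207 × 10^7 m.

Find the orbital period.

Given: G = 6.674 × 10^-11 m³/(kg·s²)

GM = G · M = 6.674e-11 · 4.78e+22 = 3.19017e+12 m³/s².
Kepler's third law: T = 2π √(a³ / GM).
Substituting a = 3.207e+07 m and GM = 3.19017e+12 m³/s²:
T = 2π √((3.207e+07)³ / 3.19017e+12) s
T ≈ 6.389e+05 s = 7.394 days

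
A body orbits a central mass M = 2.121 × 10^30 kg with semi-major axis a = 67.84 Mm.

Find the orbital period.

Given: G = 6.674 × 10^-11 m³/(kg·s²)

Convert to SI: a = 67.84 Mm = 6.784e+07 m.
GM = G · M = 6.674e-11 · 2.121e+30 = 1.41556e+20 m³/s².
Kepler's third law: T = 2π √(a³ / GM).
Substituting a = 6.784e+07 m and GM = 1.41556e+20 m³/s²:
T = 2π √((6.784e+07)³ / 1.41556e+20) s
T ≈ 295.1 s = 4.918 minutes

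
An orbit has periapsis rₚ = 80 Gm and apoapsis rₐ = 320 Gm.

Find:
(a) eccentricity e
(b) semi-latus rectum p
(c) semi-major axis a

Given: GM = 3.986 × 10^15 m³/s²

Convert to SI: rₚ = 80 Gm = 8e+10 m; rₐ = 320 Gm = 3.2e+11 m.
(a) e = (rₐ − rₚ)/(rₐ + rₚ) = (3.2e+11 − 8e+10)/(3.2e+11 + 8e+10) ≈ 0.6
(b) From a = (rₚ + rₐ)/2 = 2e+11 m and e = (rₐ − rₚ)/(rₐ + rₚ) = 0.6, p = a(1 − e²) = 2e+11 · (1 − (0.6)²) ≈ 1.28e+11 m
(c) a = (rₚ + rₐ)/2 = (8e+10 + 3.2e+11)/2 ≈ 2e+11 m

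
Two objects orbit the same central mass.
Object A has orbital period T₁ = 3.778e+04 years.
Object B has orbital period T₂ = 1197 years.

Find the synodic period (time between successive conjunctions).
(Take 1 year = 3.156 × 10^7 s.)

Convert to SI: T₁ = 3.778e+04 years = 1.19234e+12 s; T₂ = 1197 years = 3.77773e+10 s.
T_syn = |T₁ · T₂ / (T₁ − T₂)|.
T_syn = |1.19234e+12 · 3.77773e+10 / (1.19234e+12 − 3.77773e+10)| s ≈ 3.901e+10 s = 1236 years.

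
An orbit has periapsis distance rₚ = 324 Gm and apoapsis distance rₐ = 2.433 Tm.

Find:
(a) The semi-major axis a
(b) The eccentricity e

Convert to SI: rₚ = 324 Gm = 3.24e+11 m; rₐ = 2.433 Tm = 2.433e+12 m.
(a) a = (rₚ + rₐ) / 2 = (3.24e+11 + 2.433e+12) / 2 ≈ 1.378e+12 m = 1.379 Tm.
(b) e = (rₐ − rₚ) / (rₐ + rₚ) = (2.433e+12 − 3.24e+11) / (2.433e+12 + 3.24e+11) ≈ 0.765.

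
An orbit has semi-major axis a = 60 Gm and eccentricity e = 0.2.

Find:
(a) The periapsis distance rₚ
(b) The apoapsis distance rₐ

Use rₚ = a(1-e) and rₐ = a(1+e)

Convert to SI: a = 60 Gm = 6e+10 m.
(a) rₚ = a(1 − e) = 6e+10 · (1 − 0.2) = 6e+10 · 0.8 ≈ 4.8e+10 m = 48 Gm.
(b) rₐ = a(1 + e) = 6e+10 · (1 + 0.2) = 6e+10 · 1.2 ≈ 7.2e+10 m = 72 Gm.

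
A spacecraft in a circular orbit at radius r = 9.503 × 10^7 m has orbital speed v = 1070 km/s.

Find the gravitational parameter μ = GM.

Convert to SI: v = 1070 km/s = 1.07e+06 m/s.
For a circular orbit v² = GM/r, so GM = v² · r.
GM = (1.07e+06)² · 9.503e+07 m³/s² ≈ 1.088e+20 m³/s² = 1.088 × 10^20 m³/s².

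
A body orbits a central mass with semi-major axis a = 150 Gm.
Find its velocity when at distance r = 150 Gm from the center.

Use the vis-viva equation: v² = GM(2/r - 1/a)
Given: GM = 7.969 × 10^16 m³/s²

Convert to SI: a = 150 Gm = 1.5e+11 m; r = 150 Gm = 1.5e+11 m.
Vis-viva: v = √(GM · (2/r − 1/a)).
2/r − 1/a = 2/1.5e+11 − 1/1.5e+11 = 6.66667e-12 m⁻¹.
v = √(7.969e+16 · 6.66667e-12) m/s ≈ 728.9 m/s = 728.9 m/s.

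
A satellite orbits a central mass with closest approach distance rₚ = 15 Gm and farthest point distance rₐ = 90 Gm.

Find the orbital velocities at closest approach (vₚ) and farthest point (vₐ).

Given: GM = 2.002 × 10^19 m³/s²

Convert to SI: rₚ = 15 Gm = 1.5e+10 m; rₐ = 90 Gm = 9e+10 m.
Use the vis-viva equation v² = GM(2/r − 1/a) with a = (rₚ + rₐ)/2 = (1.5e+10 + 9e+10)/2 = 5.25e+10 m.
vₚ = √(GM · (2/rₚ − 1/a)) = √(2.002e+19 · (2/1.5e+10 − 1/5.25e+10)) m/s ≈ 4.783e+04 m/s = 47.83 km/s.
vₐ = √(GM · (2/rₐ − 1/a)) = √(2.002e+19 · (2/9e+10 − 1/5.25e+10)) m/s ≈ 7972 m/s = 7.972 km/s.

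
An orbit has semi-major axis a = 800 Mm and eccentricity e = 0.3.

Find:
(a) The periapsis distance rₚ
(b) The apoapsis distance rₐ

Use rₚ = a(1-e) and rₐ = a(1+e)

Convert to SI: a = 800 Mm = 8e+08 m.
(a) rₚ = a(1 − e) = 8e+08 · (1 − 0.3) = 8e+08 · 0.7 ≈ 5.6e+08 m = 560 Mm.
(b) rₐ = a(1 + e) = 8e+08 · (1 + 0.3) = 8e+08 · 1.3 ≈ 1.04e+09 m = 1.04 Gm.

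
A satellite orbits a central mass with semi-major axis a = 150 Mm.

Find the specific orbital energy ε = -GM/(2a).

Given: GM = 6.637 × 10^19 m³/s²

Convert to SI: a = 150 Mm = 1.5e+08 m.
ε = −GM / (2a).
ε = −6.637e+19 / (2 · 1.5e+08) J/kg ≈ -2.212e+11 J/kg = -221.2 GJ/kg.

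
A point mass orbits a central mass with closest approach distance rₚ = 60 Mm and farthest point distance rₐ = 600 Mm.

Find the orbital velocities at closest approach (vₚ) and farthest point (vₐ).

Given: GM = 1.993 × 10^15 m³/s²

Convert to SI: rₚ = 60 Mm = 6e+07 m; rₐ = 600 Mm = 6e+08 m.
Use the vis-viva equation v² = GM(2/r − 1/a) with a = (rₚ + rₐ)/2 = (6e+07 + 6e+08)/2 = 3.3e+08 m.
vₚ = √(GM · (2/rₚ − 1/a)) = √(1.993e+15 · (2/6e+07 − 1/3.3e+08)) m/s ≈ 7771 m/s = 7.771 km/s.
vₐ = √(GM · (2/rₐ − 1/a)) = √(1.993e+15 · (2/6e+08 − 1/3.3e+08)) m/s ≈ 777.1 m/s = 777.1 m/s.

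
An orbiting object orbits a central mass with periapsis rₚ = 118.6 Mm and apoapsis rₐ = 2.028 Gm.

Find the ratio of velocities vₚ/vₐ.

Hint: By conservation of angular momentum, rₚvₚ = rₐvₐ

Convert to SI: rₚ = 118.6 Mm = 1.186e+08 m; rₐ = 2.028 Gm = 2.028e+09 m.
Conservation of angular momentum gives rₚvₚ = rₐvₐ, so vₚ/vₐ = rₐ/rₚ.
vₚ/vₐ = 2.028e+09 / 1.186e+08 ≈ 17.1.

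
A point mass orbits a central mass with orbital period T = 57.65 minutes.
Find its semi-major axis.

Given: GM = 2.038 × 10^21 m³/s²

Convert to SI: T = 57.65 minutes = 3459 s.
Invert Kepler's third law: a = (GM · T² / (4π²))^(1/3).
Substituting T = 3459 s and GM = 2.038e+21 m³/s²:
a = (2.038e+21 · (3459)² / (4π²))^(1/3) m
a ≈ 8.516e+08 m = 8.516 × 10^8 m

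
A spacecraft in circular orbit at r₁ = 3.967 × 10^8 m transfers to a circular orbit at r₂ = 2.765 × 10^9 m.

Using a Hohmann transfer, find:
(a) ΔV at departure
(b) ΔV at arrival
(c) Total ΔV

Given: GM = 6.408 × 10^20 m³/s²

Transfer semi-major axis: a_t = (r₁ + r₂)/2 = (3.967e+08 + 2.765e+09)/2 = 1.58085e+09 m.
Circular speeds: v₁ = √(GM/r₁) = 1.27095e+06 m/s, v₂ = √(GM/r₂) = 481408 m/s.
Transfer speeds (vis-viva v² = GM(2/r − 1/a_t)): v₁ᵗ = 1.68086e+06 m/s, v₂ᵗ = 241157 m/s.
(a) ΔV₁ = |v₁ᵗ − v₁| ≈ 4.099e+05 m/s = 409.9 km/s.
(b) ΔV₂ = |v₂ − v₂ᵗ| ≈ 2.403e+05 m/s = 240.3 km/s.
(c) ΔV_total = ΔV₁ + ΔV₂ ≈ 6.502e+05 m/s = 650.2 km/s.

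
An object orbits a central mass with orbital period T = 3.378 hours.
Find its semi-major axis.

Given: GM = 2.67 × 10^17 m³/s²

Convert to SI: T = 3.378 hours = 12160.8 s.
Invert Kepler's third law: a = (GM · T² / (4π²))^(1/3).
Substituting T = 12160.8 s and GM = 2.67e+17 m³/s²:
a = (2.67e+17 · (12160.8)² / (4π²))^(1/3) m
a ≈ 1e+08 m = 100 Mm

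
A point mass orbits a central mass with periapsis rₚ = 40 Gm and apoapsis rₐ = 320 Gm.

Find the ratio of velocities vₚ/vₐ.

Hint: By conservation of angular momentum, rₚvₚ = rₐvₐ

Convert to SI: rₚ = 40 Gm = 4e+10 m; rₐ = 320 Gm = 3.2e+11 m.
Conservation of angular momentum gives rₚvₚ = rₐvₐ, so vₚ/vₐ = rₐ/rₚ.
vₚ/vₐ = 3.2e+11 / 4e+10 ≈ 8.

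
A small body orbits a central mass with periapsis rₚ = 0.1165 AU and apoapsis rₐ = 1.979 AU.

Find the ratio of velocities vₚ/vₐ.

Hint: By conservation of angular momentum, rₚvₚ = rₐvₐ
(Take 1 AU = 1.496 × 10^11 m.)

Convert to SI: rₚ = 0.1165 AU = 1.74284e+10 m; rₐ = 1.979 AU = 2.96058e+11 m.
Conservation of angular momentum gives rₚvₚ = rₐvₐ, so vₚ/vₐ = rₐ/rₚ.
vₚ/vₐ = 2.96058e+11 / 1.74284e+10 ≈ 16.99.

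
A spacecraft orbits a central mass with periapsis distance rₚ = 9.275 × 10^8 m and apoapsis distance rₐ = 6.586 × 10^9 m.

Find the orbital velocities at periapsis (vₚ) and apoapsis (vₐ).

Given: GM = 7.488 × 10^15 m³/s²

Use the vis-viva equation v² = GM(2/r − 1/a) with a = (rₚ + rₐ)/2 = (9.275e+08 + 6.586e+09)/2 = 3.75675e+09 m.
vₚ = √(GM · (2/rₚ − 1/a)) = √(7.488e+15 · (2/9.275e+08 − 1/3.75675e+09)) m/s ≈ 3762 m/s = 3.762 km/s.
vₐ = √(GM · (2/rₐ − 1/a)) = √(7.488e+15 · (2/6.586e+09 − 1/3.75675e+09)) m/s ≈ 529.8 m/s = 529.8 m/s.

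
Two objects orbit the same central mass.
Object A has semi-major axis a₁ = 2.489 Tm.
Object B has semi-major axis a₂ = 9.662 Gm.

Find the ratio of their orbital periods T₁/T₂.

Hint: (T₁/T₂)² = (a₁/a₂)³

Convert to SI: a₁ = 2.489 Tm = 2.489e+12 m; a₂ = 9.662 Gm = 9.662e+09 m.
From Kepler's third law, (T₁/T₂)² = (a₁/a₂)³, so T₁/T₂ = (a₁/a₂)^(3/2).
a₁/a₂ = 2.489e+12 / 9.662e+09 = 257.607.
T₁/T₂ = (257.607)^(3/2) ≈ 4135.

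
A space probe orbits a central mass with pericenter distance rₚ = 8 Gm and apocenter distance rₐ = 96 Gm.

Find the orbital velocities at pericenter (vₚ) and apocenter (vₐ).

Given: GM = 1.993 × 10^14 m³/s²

Convert to SI: rₚ = 8 Gm = 8e+09 m; rₐ = 96 Gm = 9.6e+10 m.
Use the vis-viva equation v² = GM(2/r − 1/a) with a = (rₚ + rₐ)/2 = (8e+09 + 9.6e+10)/2 = 5.2e+10 m.
vₚ = √(GM · (2/rₚ − 1/a)) = √(1.993e+14 · (2/8e+09 − 1/5.2e+10)) m/s ≈ 214.5 m/s = 214.5 m/s.
vₐ = √(GM · (2/rₐ − 1/a)) = √(1.993e+14 · (2/9.6e+10 − 1/5.2e+10)) m/s ≈ 17.87 m/s = 17.87 m/s.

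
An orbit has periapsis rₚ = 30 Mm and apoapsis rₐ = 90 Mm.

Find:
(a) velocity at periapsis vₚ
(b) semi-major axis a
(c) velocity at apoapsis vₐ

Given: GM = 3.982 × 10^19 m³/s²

Convert to SI: rₚ = 30 Mm = 3e+07 m; rₐ = 90 Mm = 9e+07 m.
(a) With a = (rₚ + rₐ)/2 = 6e+07 m, vₚ = √(GM (2/rₚ − 1/a)) = √(3.982e+19 · (2/3e+07 − 1/6e+07)) m/s ≈ 1.411e+06 m/s
(b) a = (rₚ + rₐ)/2 = (3e+07 + 9e+07)/2 ≈ 6e+07 m
(c) With a = (rₚ + rₐ)/2 = 6e+07 m, vₐ = √(GM (2/rₐ − 1/a)) = √(3.982e+19 · (2/9e+07 − 1/6e+07)) m/s ≈ 4.703e+05 m/s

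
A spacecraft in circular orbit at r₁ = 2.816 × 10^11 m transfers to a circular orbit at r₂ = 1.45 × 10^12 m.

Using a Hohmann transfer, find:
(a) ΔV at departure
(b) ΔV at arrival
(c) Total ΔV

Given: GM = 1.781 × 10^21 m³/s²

Transfer semi-major axis: a_t = (r₁ + r₂)/2 = (2.816e+11 + 1.45e+12)/2 = 8.658e+11 m.
Circular speeds: v₁ = √(GM/r₁) = 79527.2 m/s, v₂ = √(GM/r₂) = 35046.8 m/s.
Transfer speeds (vis-viva v² = GM(2/r − 1/a_t)): v₁ᵗ = 102918 m/s, v₂ᵗ = 19987.4 m/s.
(a) ΔV₁ = |v₁ᵗ − v₁| ≈ 2.339e+04 m/s = 23.39 km/s.
(b) ΔV₂ = |v₂ − v₂ᵗ| ≈ 1.506e+04 m/s = 15.06 km/s.
(c) ΔV_total = ΔV₁ + ΔV₂ ≈ 3.845e+04 m/s = 38.45 km/s.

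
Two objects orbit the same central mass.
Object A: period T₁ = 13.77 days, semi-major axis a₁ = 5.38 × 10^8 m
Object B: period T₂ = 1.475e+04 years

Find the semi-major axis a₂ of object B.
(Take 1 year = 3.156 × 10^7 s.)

Convert to SI: T₁ = 13.77 days = 1.18973e+06 s; T₂ = 1.475e+04 years = 4.6551e+11 s.
Kepler's third law: (T₁/T₂)² = (a₁/a₂)³ ⇒ a₂ = a₁ · (T₂/T₁)^(2/3).
T₂/T₁ = 4.6551e+11 / 1.18973e+06 = 391274.
a₂ = 5.38e+08 · (391274)^(2/3) m ≈ 2.878e+12 m = 2.878 × 10^12 m.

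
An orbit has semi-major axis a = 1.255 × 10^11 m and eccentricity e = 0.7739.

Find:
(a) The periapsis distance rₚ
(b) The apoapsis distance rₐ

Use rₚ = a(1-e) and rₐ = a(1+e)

(a) rₚ = a(1 − e) = 1.255e+11 · (1 − 0.7739) = 1.255e+11 · 0.2261 ≈ 2.838e+10 m = 2.838 × 10^10 m.
(b) rₐ = a(1 + e) = 1.255e+11 · (1 + 0.7739) = 1.255e+11 · 1.7739 ≈ 2.226e+11 m = 2.226 × 10^11 m.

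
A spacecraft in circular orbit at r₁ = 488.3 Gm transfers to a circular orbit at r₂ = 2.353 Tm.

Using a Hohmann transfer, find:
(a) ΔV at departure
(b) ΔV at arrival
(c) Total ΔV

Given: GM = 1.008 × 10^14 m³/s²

Convert to SI: r₁ = 488.3 Gm = 4.883e+11 m; r₂ = 2.353 Tm = 2.353e+12 m.
Transfer semi-major axis: a_t = (r₁ + r₂)/2 = (4.883e+11 + 2.353e+12)/2 = 1.42065e+12 m.
Circular speeds: v₁ = √(GM/r₁) = 14.3677 m/s, v₂ = √(GM/r₂) = 6.54515 m/s.
Transfer speeds (vis-viva v² = GM(2/r − 1/a_t)): v₁ᵗ = 18.4907 m/s, v₂ᵗ = 3.83724 m/s.
(a) ΔV₁ = |v₁ᵗ − v₁| ≈ 4.123 m/s = 4.123 m/s.
(b) ΔV₂ = |v₂ − v₂ᵗ| ≈ 2.708 m/s = 2.708 m/s.
(c) ΔV_total = ΔV₁ + ΔV₂ ≈ 6.831 m/s = 6.831 m/s.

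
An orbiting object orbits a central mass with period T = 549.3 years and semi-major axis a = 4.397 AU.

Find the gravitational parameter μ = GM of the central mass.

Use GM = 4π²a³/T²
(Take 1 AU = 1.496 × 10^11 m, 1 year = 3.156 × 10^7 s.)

Convert to SI: T = 549.3 years = 1.73359e+10 s; a = 4.397 AU = 6.57791e+11 m.
GM = 4π² · a³ / T².
GM = 4π² · (6.57791e+11)³ / (1.73359e+10)² m³/s² ≈ 3.739e+16 m³/s² = 3.739 × 10^16 m³/s².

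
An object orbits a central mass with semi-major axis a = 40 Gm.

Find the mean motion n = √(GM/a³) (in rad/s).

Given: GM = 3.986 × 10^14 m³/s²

Convert to SI: a = 40 Gm = 4e+10 m.
n = √(GM / a³).
n = √(3.986e+14 / (4e+10)³) rad/s ≈ 2.496e-09 rad/s.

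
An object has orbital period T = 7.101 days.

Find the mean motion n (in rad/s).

Convert to SI: T = 7.101 days = 613526 s.
n = 2π / T.
n = 2π / 613526 s ≈ 1.024e-05 rad/s.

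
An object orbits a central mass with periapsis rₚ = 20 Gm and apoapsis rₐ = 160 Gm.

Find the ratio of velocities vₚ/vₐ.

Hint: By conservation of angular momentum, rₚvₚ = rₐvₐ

Convert to SI: rₚ = 20 Gm = 2e+10 m; rₐ = 160 Gm = 1.6e+11 m.
Conservation of angular momentum gives rₚvₚ = rₐvₐ, so vₚ/vₐ = rₐ/rₚ.
vₚ/vₐ = 1.6e+11 / 2e+10 ≈ 8.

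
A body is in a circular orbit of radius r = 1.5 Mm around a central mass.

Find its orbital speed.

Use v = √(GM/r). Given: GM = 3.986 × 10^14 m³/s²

Convert to SI: r = 1.5 Mm = 1.5e+06 m.
For a circular orbit, gravity supplies the centripetal force, so v = √(GM / r).
v = √(3.986e+14 / 1.5e+06) m/s ≈ 1.63e+04 m/s = 16.3 km/s.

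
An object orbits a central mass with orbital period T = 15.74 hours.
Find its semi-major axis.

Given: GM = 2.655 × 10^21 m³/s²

Convert to SI: T = 15.74 hours = 56664 s.
Invert Kepler's third law: a = (GM · T² / (4π²))^(1/3).
Substituting T = 56664 s and GM = 2.655e+21 m³/s²:
a = (2.655e+21 · (56664)² / (4π²))^(1/3) m
a ≈ 5.999e+09 m = 5.999 Gm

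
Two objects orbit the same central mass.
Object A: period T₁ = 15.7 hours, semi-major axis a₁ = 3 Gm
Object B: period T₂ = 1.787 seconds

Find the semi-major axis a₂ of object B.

Convert to SI: T₁ = 15.7 hours = 56520 s; a₁ = 3 Gm = 3e+09 m.
Kepler's third law: (T₁/T₂)² = (a₁/a₂)³ ⇒ a₂ = a₁ · (T₂/T₁)^(2/3).
T₂/T₁ = 1.787 / 56520 = 3.16171e-05.
a₂ = 3e+09 · (3.16171e-05)^(2/3) m ≈ 3e+06 m = 3 Mm.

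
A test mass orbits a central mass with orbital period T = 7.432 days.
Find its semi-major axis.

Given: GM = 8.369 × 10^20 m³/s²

Convert to SI: T = 7.432 days = 642125 s.
Invert Kepler's third law: a = (GM · T² / (4π²))^(1/3).
Substituting T = 642125 s and GM = 8.369e+20 m³/s²:
a = (8.369e+20 · (642125)² / (4π²))^(1/3) m
a ≈ 2.06e+10 m = 20.6 Gm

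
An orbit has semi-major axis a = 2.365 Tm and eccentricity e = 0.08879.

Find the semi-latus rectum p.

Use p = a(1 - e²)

Convert to SI: a = 2.365 Tm = 2.365e+12 m.
p = a (1 − e²).
p = 2.365e+12 · (1 − (0.08879)²) = 2.365e+12 · 0.992116 ≈ 2.346e+12 m = 2.346 Tm.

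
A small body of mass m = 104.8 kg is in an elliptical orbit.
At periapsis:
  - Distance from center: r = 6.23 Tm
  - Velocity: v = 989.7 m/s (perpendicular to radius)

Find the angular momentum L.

Convert to SI: r = 6.23 Tm = 6.23e+12 m.
Since v is perpendicular to r, L = m · v · r.
L = 104.8 · 989.7 · 6.23e+12 kg·m²/s ≈ 6.462e+17 kg·m²/s.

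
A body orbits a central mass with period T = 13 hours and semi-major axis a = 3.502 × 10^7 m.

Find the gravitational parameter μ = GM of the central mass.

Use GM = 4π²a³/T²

Convert to SI: T = 13 hours = 46800 s.
GM = 4π² · a³ / T².
GM = 4π² · (3.502e+07)³ / (46800)² m³/s² ≈ 7.741e+14 m³/s² = 7.741 × 10^14 m³/s².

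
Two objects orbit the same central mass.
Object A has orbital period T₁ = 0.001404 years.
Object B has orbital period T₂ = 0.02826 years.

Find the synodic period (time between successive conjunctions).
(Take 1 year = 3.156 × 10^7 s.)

Convert to SI: T₁ = 0.001404 years = 44310.2 s; T₂ = 0.02826 years = 891886 s.
T_syn = |T₁ · T₂ / (T₁ − T₂)|.
T_syn = |44310.2 · 891886 / (44310.2 − 891886)| s ≈ 4.663e+04 s = 0.001477 years.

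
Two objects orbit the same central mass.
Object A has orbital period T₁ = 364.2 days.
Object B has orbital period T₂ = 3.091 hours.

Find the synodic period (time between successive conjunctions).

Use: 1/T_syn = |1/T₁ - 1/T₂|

Convert to SI: T₁ = 364.2 days = 3.14669e+07 s; T₂ = 3.091 hours = 11127.6 s.
T_syn = |T₁ · T₂ / (T₁ − T₂)|.
T_syn = |3.14669e+07 · 11127.6 / (3.14669e+07 − 11127.6)| s ≈ 1.113e+04 s = 3.092 hours.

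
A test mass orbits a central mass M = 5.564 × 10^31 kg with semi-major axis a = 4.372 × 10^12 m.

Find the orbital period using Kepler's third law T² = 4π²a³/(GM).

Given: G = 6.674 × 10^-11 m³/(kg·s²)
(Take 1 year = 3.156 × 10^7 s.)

GM = G · M = 6.674e-11 · 5.564e+31 = 3.71341e+21 m³/s².
Kepler's third law: T = 2π √(a³ / GM).
Substituting a = 4.372e+12 m and GM = 3.71341e+21 m³/s²:
T = 2π √((4.372e+12)³ / 3.71341e+21) s
T ≈ 9.426e+08 s = 29.87 years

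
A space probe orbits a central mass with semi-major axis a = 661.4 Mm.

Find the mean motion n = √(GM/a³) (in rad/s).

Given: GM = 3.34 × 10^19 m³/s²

Convert to SI: a = 661.4 Mm = 6.614e+08 m.
n = √(GM / a³).
n = √(3.34e+19 / (6.614e+08)³) rad/s ≈ 0.0003398 rad/s.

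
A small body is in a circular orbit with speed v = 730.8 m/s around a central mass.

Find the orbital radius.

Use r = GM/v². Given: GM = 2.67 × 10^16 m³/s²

For a circular orbit, v² = GM / r, so r = GM / v².
r = 2.67e+16 / (730.8)² m ≈ 4.999e+10 m = 49.99 Gm.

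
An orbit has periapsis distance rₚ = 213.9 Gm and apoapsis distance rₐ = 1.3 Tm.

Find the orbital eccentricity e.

Convert to SI: rₚ = 213.9 Gm = 2.139e+11 m; rₐ = 1.3 Tm = 1.3e+12 m.
e = (rₐ − rₚ) / (rₐ + rₚ).
e = (1.3e+12 − 2.139e+11) / (1.3e+12 + 2.139e+11) = 1.0861e+12 / 1.5139e+12 ≈ 0.7174.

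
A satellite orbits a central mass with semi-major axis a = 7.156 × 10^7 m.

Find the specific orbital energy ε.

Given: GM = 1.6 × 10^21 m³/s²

ε = −GM / (2a).
ε = −1.6e+21 / (2 · 7.156e+07) J/kg ≈ -1.118e+13 J/kg = -1.118e+04 GJ/kg.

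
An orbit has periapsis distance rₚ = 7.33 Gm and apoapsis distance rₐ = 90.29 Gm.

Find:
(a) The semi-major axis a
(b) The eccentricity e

Convert to SI: rₚ = 7.33 Gm = 7.33e+09 m; rₐ = 90.29 Gm = 9.029e+10 m.
(a) a = (rₚ + rₐ) / 2 = (7.33e+09 + 9.029e+10) / 2 ≈ 4.881e+10 m = 48.81 Gm.
(b) e = (rₐ − rₚ) / (rₐ + rₚ) = (9.029e+10 − 7.33e+09) / (9.029e+10 + 7.33e+09) ≈ 0.8498.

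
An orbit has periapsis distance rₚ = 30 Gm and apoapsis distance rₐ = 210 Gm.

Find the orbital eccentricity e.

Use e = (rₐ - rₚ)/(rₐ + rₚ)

Convert to SI: rₚ = 30 Gm = 3e+10 m; rₐ = 210 Gm = 2.1e+11 m.
e = (rₐ − rₚ) / (rₐ + rₚ).
e = (2.1e+11 − 3e+10) / (2.1e+11 + 3e+10) = 1.8e+11 / 2.4e+11 ≈ 0.75.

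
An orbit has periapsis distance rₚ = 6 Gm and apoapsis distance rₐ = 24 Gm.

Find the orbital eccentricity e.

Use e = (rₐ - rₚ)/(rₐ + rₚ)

Convert to SI: rₚ = 6 Gm = 6e+09 m; rₐ = 24 Gm = 2.4e+10 m.
e = (rₐ − rₚ) / (rₐ + rₚ).
e = (2.4e+10 − 6e+09) / (2.4e+10 + 6e+09) = 1.8e+10 / 3e+10 ≈ 0.6.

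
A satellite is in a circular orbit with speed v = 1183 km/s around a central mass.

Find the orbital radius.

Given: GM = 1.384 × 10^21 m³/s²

Convert to SI: v = 1183 km/s = 1.183e+06 m/s.
For a circular orbit, v² = GM / r, so r = GM / v².
r = 1.384e+21 / (1.183e+06)² m ≈ 9.889e+08 m = 988.9 Mm.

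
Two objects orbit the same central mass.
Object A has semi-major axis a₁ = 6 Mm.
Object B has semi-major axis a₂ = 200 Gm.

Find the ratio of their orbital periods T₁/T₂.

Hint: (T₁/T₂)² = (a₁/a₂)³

Convert to SI: a₁ = 6 Mm = 6e+06 m; a₂ = 200 Gm = 2e+11 m.
From Kepler's third law, (T₁/T₂)² = (a₁/a₂)³, so T₁/T₂ = (a₁/a₂)^(3/2).
a₁/a₂ = 6e+06 / 2e+11 = 3e-05.
T₁/T₂ = (3e-05)^(3/2) ≈ 1.643e-07.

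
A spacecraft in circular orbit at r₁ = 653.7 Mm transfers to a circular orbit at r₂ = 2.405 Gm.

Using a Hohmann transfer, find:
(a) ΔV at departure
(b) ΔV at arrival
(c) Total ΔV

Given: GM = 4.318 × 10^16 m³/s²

Convert to SI: r₁ = 653.7 Mm = 6.537e+08 m; r₂ = 2.405 Gm = 2.405e+09 m.
Transfer semi-major axis: a_t = (r₁ + r₂)/2 = (6.537e+08 + 2.405e+09)/2 = 1.52935e+09 m.
Circular speeds: v₁ = √(GM/r₁) = 8127.41 m/s, v₂ = √(GM/r₂) = 4237.25 m/s.
Transfer speeds (vis-viva v² = GM(2/r − 1/a_t)): v₁ᵗ = 10191.9 m/s, v₂ᵗ = 2770.25 m/s.
(a) ΔV₁ = |v₁ᵗ − v₁| ≈ 2065 m/s = 2.065 km/s.
(b) ΔV₂ = |v₂ − v₂ᵗ| ≈ 1467 m/s = 1.467 km/s.
(c) ΔV_total = ΔV₁ + ΔV₂ ≈ 3532 m/s = 3.532 km/s.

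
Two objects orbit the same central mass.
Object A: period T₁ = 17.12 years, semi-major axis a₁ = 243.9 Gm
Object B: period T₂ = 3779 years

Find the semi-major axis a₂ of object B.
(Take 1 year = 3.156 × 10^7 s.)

Convert to SI: T₁ = 17.12 years = 5.40307e+08 s; a₁ = 243.9 Gm = 2.439e+11 m; T₂ = 3779 years = 1.19265e+11 s.
Kepler's third law: (T₁/T₂)² = (a₁/a₂)³ ⇒ a₂ = a₁ · (T₂/T₁)^(2/3).
T₂/T₁ = 1.19265e+11 / 5.40307e+08 = 220.736.
a₂ = 2.439e+11 · (220.736)^(2/3) m ≈ 8.908e+12 m = 8.908 Tm.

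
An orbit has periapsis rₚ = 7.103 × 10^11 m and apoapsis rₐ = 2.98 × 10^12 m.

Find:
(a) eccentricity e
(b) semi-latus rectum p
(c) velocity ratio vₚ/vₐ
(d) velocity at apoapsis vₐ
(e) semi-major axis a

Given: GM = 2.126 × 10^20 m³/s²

(a) e = (rₐ − rₚ)/(rₐ + rₚ) = (2.98e+12 − 7.103e+11)/(2.98e+12 + 7.103e+11) ≈ 0.615
(b) From a = (rₚ + rₐ)/2 = 1.84515e+12 m and e = (rₐ − rₚ)/(rₐ + rₚ) = 0.615045, p = a(1 − e²) = 1.84515e+12 · (1 − (0.615045)²) ≈ 1.147e+12 m
(c) Conservation of angular momentum (rₚvₚ = rₐvₐ) gives vₚ/vₐ = rₐ/rₚ = 2.98e+12/7.103e+11 ≈ 4.195
(d) With a = (rₚ + rₐ)/2 = 1.84515e+12 m, vₐ = √(GM (2/rₐ − 1/a)) = √(2.126e+20 · (2/2.98e+12 − 1/1.84515e+12)) m/s ≈ 5241 m/s
(e) a = (rₚ + rₐ)/2 = (7.103e+11 + 2.98e+12)/2 ≈ 1.845e+12 m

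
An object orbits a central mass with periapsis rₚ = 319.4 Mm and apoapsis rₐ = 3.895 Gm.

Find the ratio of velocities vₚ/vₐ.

Convert to SI: rₚ = 319.4 Mm = 3.194e+08 m; rₐ = 3.895 Gm = 3.895e+09 m.
Conservation of angular momentum gives rₚvₚ = rₐvₐ, so vₚ/vₐ = rₐ/rₚ.
vₚ/vₐ = 3.895e+09 / 3.194e+08 ≈ 12.19.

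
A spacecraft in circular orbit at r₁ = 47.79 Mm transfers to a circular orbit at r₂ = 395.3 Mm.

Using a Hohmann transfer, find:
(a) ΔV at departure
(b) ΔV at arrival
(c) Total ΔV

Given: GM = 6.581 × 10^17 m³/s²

Convert to SI: r₁ = 47.79 Mm = 4.779e+07 m; r₂ = 395.3 Mm = 3.953e+08 m.
Transfer semi-major axis: a_t = (r₁ + r₂)/2 = (4.779e+07 + 3.953e+08)/2 = 2.21545e+08 m.
Circular speeds: v₁ = √(GM/r₁) = 117348 m/s, v₂ = √(GM/r₂) = 40802.1 m/s.
Transfer speeds (vis-viva v² = GM(2/r − 1/a_t)): v₁ᵗ = 156751 m/s, v₂ᵗ = 18950.5 m/s.
(a) ΔV₁ = |v₁ᵗ − v₁| ≈ 3.94e+04 m/s = 39.4 km/s.
(b) ΔV₂ = |v₂ − v₂ᵗ| ≈ 2.185e+04 m/s = 21.85 km/s.
(c) ΔV_total = ΔV₁ + ΔV₂ ≈ 6.125e+04 m/s = 61.25 km/s.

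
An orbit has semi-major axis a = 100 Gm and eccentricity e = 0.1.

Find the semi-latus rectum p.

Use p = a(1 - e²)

Convert to SI: a = 100 Gm = 1e+11 m.
p = a (1 − e²).
p = 1e+11 · (1 − (0.1)²) = 1e+11 · 0.99 ≈ 9.9e+10 m = 99 Gm.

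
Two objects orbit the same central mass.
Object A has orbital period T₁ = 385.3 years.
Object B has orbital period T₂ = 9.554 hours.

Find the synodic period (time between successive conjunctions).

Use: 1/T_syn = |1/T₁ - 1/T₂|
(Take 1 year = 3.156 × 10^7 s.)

Convert to SI: T₁ = 385.3 years = 1.21601e+10 s; T₂ = 9.554 hours = 34394.4 s.
T_syn = |T₁ · T₂ / (T₁ − T₂)|.
T_syn = |1.21601e+10 · 34394.4 / (1.21601e+10 − 34394.4)| s ≈ 3.439e+04 s = 9.554 hours.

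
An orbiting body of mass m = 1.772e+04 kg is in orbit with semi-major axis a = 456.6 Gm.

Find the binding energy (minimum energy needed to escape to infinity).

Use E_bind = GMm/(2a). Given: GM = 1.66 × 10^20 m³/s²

Convert to SI: a = 456.6 Gm = 4.566e+11 m.
Total orbital energy is E = −GMm/(2a); binding energy is E_bind = −E = GMm/(2a).
E_bind = 1.66e+20 · 1.772e+04 / (2 · 4.566e+11) J ≈ 3.221e+12 J = 3.221 TJ.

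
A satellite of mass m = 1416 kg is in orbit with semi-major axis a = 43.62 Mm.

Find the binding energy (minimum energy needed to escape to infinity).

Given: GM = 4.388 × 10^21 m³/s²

Convert to SI: a = 43.62 Mm = 4.362e+07 m.
Total orbital energy is E = −GMm/(2a); binding energy is E_bind = −E = GMm/(2a).
E_bind = 4.388e+21 · 1416 / (2 · 4.362e+07) J ≈ 7.122e+16 J = 71.22 PJ.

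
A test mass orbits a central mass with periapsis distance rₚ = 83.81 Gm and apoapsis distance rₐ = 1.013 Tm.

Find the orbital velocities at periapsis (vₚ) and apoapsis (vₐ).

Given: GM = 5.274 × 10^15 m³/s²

Convert to SI: rₚ = 83.81 Gm = 8.381e+10 m; rₐ = 1.013 Tm = 1.013e+12 m.
Use the vis-viva equation v² = GM(2/r − 1/a) with a = (rₚ + rₐ)/2 = (8.381e+10 + 1.013e+12)/2 = 5.48405e+11 m.
vₚ = √(GM · (2/rₚ − 1/a)) = √(5.274e+15 · (2/8.381e+10 − 1/5.48405e+11)) m/s ≈ 340.9 m/s = 340.9 m/s.
vₐ = √(GM · (2/rₐ − 1/a)) = √(5.274e+15 · (2/1.013e+12 − 1/5.48405e+11)) m/s ≈ 28.21 m/s = 28.21 m/s.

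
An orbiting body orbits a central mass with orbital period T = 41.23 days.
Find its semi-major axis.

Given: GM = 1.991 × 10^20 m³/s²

Convert to SI: T = 41.23 days = 3.56227e+06 s.
Invert Kepler's third law: a = (GM · T² / (4π²))^(1/3).
Substituting T = 3.56227e+06 s and GM = 1.991e+20 m³/s²:
a = (1.991e+20 · (3.56227e+06)² / (4π²))^(1/3) m
a ≈ 4e+10 m = 40 Gm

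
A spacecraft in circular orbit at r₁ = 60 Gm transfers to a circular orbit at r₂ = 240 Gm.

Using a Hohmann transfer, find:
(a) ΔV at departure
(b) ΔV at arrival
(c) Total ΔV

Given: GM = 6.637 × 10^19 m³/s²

Convert to SI: r₁ = 60 Gm = 6e+10 m; r₂ = 240 Gm = 2.4e+11 m.
Transfer semi-major axis: a_t = (r₁ + r₂)/2 = (6e+10 + 2.4e+11)/2 = 1.5e+11 m.
Circular speeds: v₁ = √(GM/r₁) = 33259.1 m/s, v₂ = √(GM/r₂) = 16629.5 m/s.
Transfer speeds (vis-viva v² = GM(2/r − 1/a_t)): v₁ᵗ = 42069.8 m/s, v₂ᵗ = 10517.4 m/s.
(a) ΔV₁ = |v₁ᵗ − v₁| ≈ 8811 m/s = 8.811 km/s.
(b) ΔV₂ = |v₂ − v₂ᵗ| ≈ 6112 m/s = 6.112 km/s.
(c) ΔV_total = ΔV₁ + ΔV₂ ≈ 1.492e+04 m/s = 14.92 km/s.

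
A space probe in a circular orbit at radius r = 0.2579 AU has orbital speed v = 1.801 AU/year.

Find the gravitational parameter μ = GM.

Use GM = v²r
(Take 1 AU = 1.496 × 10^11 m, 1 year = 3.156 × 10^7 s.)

Convert to SI: r = 0.2579 AU = 3.85818e+10 m; v = 1.801 AU/year = 8537.06 m/s.
For a circular orbit v² = GM/r, so GM = v² · r.
GM = (8537.06)² · 3.85818e+10 m³/s² ≈ 2.812e+18 m³/s² = 2.812 × 10^18 m³/s².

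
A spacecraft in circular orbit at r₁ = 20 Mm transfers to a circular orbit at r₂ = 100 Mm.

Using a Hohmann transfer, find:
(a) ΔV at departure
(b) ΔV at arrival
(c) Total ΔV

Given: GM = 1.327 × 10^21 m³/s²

Convert to SI: r₁ = 20 Mm = 2e+07 m; r₂ = 100 Mm = 1e+08 m.
Transfer semi-major axis: a_t = (r₁ + r₂)/2 = (2e+07 + 1e+08)/2 = 6e+07 m.
Circular speeds: v₁ = √(GM/r₁) = 8.14555e+06 m/s, v₂ = √(GM/r₂) = 3.6428e+06 m/s.
Transfer speeds (vis-viva v² = GM(2/r − 1/a_t)): v₁ᵗ = 1.05159e+07 m/s, v₂ᵗ = 2.10317e+06 m/s.
(a) ΔV₁ = |v₁ᵗ − v₁| ≈ 2.37e+06 m/s = 2370 km/s.
(b) ΔV₂ = |v₂ − v₂ᵗ| ≈ 1.54e+06 m/s = 1540 km/s.
(c) ΔV_total = ΔV₁ + ΔV₂ ≈ 3.91e+06 m/s = 3910 km/s.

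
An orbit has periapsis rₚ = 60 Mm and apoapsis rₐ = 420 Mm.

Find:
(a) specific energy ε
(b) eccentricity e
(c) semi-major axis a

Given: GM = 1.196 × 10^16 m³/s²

Convert to SI: rₚ = 60 Mm = 6e+07 m; rₐ = 420 Mm = 4.2e+08 m.
(a) With a = (rₚ + rₐ)/2 = 2.4e+08 m, ε = −GM/(2a) = −1.196e+16/(2 · 2.4e+08) J/kg ≈ -2.492e+07 J/kg
(b) e = (rₐ − rₚ)/(rₐ + rₚ) = (4.2e+08 − 6e+07)/(4.2e+08 + 6e+07) ≈ 0.75
(c) a = (rₚ + rₐ)/2 = (6e+07 + 4.2e+08)/2 ≈ 2.4e+08 m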